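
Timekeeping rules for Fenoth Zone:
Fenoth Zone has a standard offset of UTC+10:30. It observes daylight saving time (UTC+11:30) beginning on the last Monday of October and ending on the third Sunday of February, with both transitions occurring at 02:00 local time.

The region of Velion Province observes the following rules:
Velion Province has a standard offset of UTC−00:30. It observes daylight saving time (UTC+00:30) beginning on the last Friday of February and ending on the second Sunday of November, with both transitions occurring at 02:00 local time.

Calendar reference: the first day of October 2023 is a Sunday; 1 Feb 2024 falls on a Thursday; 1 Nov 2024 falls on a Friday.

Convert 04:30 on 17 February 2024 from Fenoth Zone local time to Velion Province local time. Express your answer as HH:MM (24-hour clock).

1 October 2023 is a Sunday, so Mondays fall on 2, 9, 16, 23, 30; the last is October 30.
1 February 2024 is a Thursday, so the first Sunday is February 4 and the third is February 18.
17 February 2024 falls between 30 October 2023 and 18 February 2024, so daylight saving is in effect and Fenoth Zone is at UTC+11:30.
04:30 Fenoth Zone − 11h30m = 17:00 UTC (rolling into the previous day, 16 February 2024).
1 February 2024 is a Thursday, so Fridays fall on 2, 9, 16, 23; the last is February 23.
1 November 2024 is a Friday, so the first Sunday is November 3 and the second is November 10.
At the standard offset (UTC−00:30), 17:00 UTC − 0h30m = 16:30 Velion Province standard time.
The standard-time date in Velion Province, 16 February 2024, does not fall between 23 February and 10 November, so daylight saving is not in effect and Velion Province is at UTC−00:30.
17:00 UTC − 0h30m = 16:30 Velion Province.

16:30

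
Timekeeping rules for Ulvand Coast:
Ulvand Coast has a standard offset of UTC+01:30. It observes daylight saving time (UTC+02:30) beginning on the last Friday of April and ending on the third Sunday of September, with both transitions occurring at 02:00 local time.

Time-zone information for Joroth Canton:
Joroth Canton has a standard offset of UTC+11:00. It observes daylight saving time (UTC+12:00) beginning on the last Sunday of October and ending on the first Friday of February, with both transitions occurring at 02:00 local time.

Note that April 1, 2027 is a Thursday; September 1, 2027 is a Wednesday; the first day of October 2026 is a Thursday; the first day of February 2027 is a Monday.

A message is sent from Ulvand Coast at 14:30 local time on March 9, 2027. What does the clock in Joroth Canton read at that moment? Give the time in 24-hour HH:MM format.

1 April 2027 is a Thursday, so Fridays fall on 2, 9, 16, 23, 30; the last is April 30.
1 September 2027 is a Wednesday, so the first Sunday is September 5 and the third is September 19.
March 9, 2027 does not fall between 30 April and 19 September, so daylight saving is not in effect and Ulvand Coast is at UTC+01:30.
14:30 Ulvand Coast − 1h30m = 13:00 UTC.
1 October 2026 is a Thursday, so Sundays fall on 4, 11, 18, 25; the last is October 25.
1 February 2027 is a Monday, so the first Friday is February 5.
At the standard offset (UTC+11:00), 13:00 UTC + 11h = 00:00 Joroth Canton standard time (rolling into the next day, 10 March 2027).
The standard-time date in Joroth Canton, March 10, 2027, is outside the daylight-saving period (25 October 2026 – 5 February 2027), so Joroth Canton is on standard time, UTC+11:00.
13:00 UTC + 11h = 00:00 Joroth Canton (rolling into the next day, 10 March 2027).

00:00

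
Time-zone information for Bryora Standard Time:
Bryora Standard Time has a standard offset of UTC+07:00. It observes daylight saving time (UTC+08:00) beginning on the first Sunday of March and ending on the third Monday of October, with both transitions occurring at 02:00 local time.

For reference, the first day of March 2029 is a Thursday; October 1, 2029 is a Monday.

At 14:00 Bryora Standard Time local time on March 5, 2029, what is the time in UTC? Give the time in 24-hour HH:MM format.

06:00

1 March 2029 is a Thursday, so the first Sunday is March 4.
1 October 2029 is a Monday, so the first Monday is October 1 and the third is October 15.
Daylight saving runs 4 March – 15 October; March 5, 2029 is inside that window, so Bryora Standard Time is at UTC+08:00.
14:00 local − 8h = 06:00 UTC.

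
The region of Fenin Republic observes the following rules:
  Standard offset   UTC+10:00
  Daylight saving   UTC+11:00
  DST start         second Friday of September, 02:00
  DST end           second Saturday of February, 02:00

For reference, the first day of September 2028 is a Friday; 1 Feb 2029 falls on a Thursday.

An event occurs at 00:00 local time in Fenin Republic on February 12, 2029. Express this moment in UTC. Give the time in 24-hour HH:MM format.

14:00

1 September 2028 is a Friday, so the first Friday is September 1 and the second is September 8.
1 February 2029 is a Thursday, so the first Saturday is February 3 and the second is February 10.
Daylight saving runs 8 September 2028 – 10 February 2029; February 12, 2029 is outside that window, so Fenin Republic is on standard time at UTC+10:00.
00:00 local − 10h = 14:00 UTC (rolling into the previous day, 11 February 2029).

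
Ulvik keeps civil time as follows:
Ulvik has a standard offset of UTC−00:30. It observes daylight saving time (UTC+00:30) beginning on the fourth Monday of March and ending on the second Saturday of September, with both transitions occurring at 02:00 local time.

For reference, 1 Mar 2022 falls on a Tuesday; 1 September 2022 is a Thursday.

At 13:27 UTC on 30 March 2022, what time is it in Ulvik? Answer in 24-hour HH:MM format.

13:57

1 March 2022 is a Tuesday, so the first Monday is March 7 and the fourth is March 28.
1 September 2022 is a Thursday, so the first Saturday is September 3 and the second is September 10.
At the standard offset (UTC−00:30), 13:27 UTC − 0h30m = 12:57 Ulvik standard time.
The standard-time date in Ulvik, 30 March 2022, falls between 28 March and 10 September, so daylight saving is in effect and Ulvik is at UTC+00:30.
13:27 UTC + 0h30m = 13:57 local.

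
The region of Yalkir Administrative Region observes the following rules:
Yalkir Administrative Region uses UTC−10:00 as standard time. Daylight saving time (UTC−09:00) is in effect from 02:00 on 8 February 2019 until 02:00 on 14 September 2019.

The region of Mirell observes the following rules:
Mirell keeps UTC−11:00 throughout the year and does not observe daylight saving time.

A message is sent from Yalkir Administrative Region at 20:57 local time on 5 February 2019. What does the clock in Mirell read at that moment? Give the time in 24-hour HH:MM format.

5 February 2019 is outside the daylight-saving period (8 February – 14 September), so Yalkir Administrative Region is on standard time, UTC−10:00.
20:57 Yalkir Administrative Region + 10h = 06:57 UTC (rolling into the next day, 6 February 2019).
Mirell has no daylight saving, so its offset is UTC−11:00 year-round.
06:57 UTC − 11h = 19:57 Mirell (rolling into the previous day, 5 February 2019).

19:57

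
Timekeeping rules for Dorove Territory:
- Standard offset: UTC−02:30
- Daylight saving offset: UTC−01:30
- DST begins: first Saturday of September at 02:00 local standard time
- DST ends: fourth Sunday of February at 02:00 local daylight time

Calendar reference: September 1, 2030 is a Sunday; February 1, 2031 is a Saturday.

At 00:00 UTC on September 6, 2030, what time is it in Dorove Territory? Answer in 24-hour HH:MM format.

1 September 2030 is a Sunday, so the first Saturday is September 7.
1 February 2031 is a Saturday, so the first Sunday is February 2 and the fourth is February 23.
At the standard offset (UTC−02:30), 00:00 UTC − 2h30m = 21:30 Dorove Territory standard time (rolling into the previous day, 5 September 2030).
Daylight saving runs 7 September 2030 – 23 February 2031; the standard-time date in Dorove Territory, September 5, 2030, is outside that window, so Dorove Territory is on standard time at UTC−02:30.
00:00 UTC − 2h30m = 21:30 local (rolling into the previous day, 5 September 2030).

21:30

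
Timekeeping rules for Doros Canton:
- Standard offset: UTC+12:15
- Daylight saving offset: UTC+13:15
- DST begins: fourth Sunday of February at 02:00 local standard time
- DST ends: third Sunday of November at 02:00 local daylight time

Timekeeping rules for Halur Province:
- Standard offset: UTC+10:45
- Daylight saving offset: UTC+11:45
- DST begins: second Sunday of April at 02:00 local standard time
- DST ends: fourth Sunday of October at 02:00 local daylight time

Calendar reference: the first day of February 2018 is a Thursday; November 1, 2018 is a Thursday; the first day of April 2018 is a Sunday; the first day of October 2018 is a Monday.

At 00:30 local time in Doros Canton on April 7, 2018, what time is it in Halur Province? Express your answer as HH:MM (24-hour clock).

1 February 2018 is a Thursday, so the first Sunday is February 4 and the fourth is February 25.
1 November 2018 is a Thursday, so the first Sunday is November 4 and the third is November 18.
April 7, 2018 falls between 25 February and 18 November, so daylight saving is in effect and Doros Canton is at UTC+13:15.
00:30 Doros Canton − 13h15m = 11:15 UTC (rolling into the previous day, 6 April 2018).
1 April 2018 is a Sunday, so the first Sunday is April 1 and the second is April 8.
1 October 2018 is a Monday, so the first Sunday is October 7 and the fourth is October 28.
At the standard offset (UTC+10:45), 11:15 UTC + 10h45m = 22:00 Halur Province standard time.
Daylight saving runs 8 April – 28 October; the standard-time date in Halur Province, April 6, 2018, is outside that window, so Halur Province is on standard time at UTC+10:45.
11:15 UTC + 10h45m = 22:00 Halur Province.

22:00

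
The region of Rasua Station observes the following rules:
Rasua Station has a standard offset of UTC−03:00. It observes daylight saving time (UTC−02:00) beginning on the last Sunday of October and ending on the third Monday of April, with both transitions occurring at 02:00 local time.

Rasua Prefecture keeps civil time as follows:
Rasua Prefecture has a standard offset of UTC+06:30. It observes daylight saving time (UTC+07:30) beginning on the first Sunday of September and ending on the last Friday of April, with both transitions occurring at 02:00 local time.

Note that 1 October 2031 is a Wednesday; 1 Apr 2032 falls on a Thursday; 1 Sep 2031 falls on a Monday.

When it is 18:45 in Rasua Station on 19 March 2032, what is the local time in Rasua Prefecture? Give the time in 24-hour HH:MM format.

1 October 2031 is a Wednesday, so Sundays fall on 5, 12, 19, 26; the last is October 26.
1 April 2032 is a Thursday, so the first Monday is April 5 and the third is April 19.
19 March 2032 lies within the daylight-saving period (26 October 2031 – 19 April 2032), so Rasua Station is on daylight time, UTC−02:00.
18:45 Rasua Station + 2h = 20:45 UTC.
1 September 2031 is a Monday, so the first Sunday is September 7.
1 April 2032 is a Thursday, so Fridays fall on 2, 9, 16, 23, 30; the last is April 30.
At the standard offset (UTC+06:30), 20:45 UTC + 6h30m = 03:15 Rasua Prefecture standard time (rolling into the next day, 20 March 2032).
The standard-time date in Rasua Prefecture, 20 March 2032, lies within the daylight-saving period (7 September 2031 – 30 April 2032), so Rasua Prefecture is on daylight time, UTC+07:30.
20:45 UTC + 7h30m = 04:15 Rasua Prefecture (rolling into the next day, 20 March 2032).

04:15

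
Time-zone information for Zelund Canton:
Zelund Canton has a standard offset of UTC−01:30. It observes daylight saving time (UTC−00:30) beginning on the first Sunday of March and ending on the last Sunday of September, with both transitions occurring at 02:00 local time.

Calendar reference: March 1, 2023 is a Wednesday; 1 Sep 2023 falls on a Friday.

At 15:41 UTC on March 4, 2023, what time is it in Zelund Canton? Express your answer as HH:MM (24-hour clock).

14:11

1 March 2023 is a Wednesday, so the first Sunday is March 5.
1 September 2023 is a Friday, so Sundays fall on 3, 10, 17, 24; the last is September 24.
At the standard offset (UTC−01:30), 15:41 UTC − 1h30m = 14:11 Zelund Canton standard time.
Daylight saving runs 5 March – 24 September; the standard-time date in Zelund Canton, March 4, 2023, is outside that window, so Zelund Canton is on standard time at UTC−01:30.
15:41 UTC − 1h30m = 14:11 local.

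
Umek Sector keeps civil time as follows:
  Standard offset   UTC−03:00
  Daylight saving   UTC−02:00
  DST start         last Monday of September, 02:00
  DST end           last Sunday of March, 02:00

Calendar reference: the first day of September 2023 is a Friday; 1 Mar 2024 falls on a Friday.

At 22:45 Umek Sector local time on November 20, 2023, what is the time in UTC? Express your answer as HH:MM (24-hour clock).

1 September 2023 is a Friday, so Mondays fall on 4, 11, 18, 25; the last is September 25.
1 March 2024 is a Friday, so Sundays fall on 3, 10, 17, 24, 31; the last is March 31.
Daylight saving runs 25 September 2023 – 31 March 2024; November 20, 2023 is inside that window, so Umek Sector is at UTC−02:00.
22:45 local + 2h = 00:45 UTC (rolling into the next day, 21 November 2023).

00:45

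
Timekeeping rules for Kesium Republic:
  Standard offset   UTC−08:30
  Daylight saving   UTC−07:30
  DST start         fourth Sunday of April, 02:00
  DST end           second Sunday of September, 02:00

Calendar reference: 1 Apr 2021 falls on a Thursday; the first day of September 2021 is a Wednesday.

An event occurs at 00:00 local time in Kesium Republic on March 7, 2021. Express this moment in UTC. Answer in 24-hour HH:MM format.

1 April 2021 is a Thursday, so the first Sunday is April 4 and the fourth is April 25.
1 September 2021 is a Wednesday, so the first Sunday is September 5 and the second is September 12.
March 7, 2021 is outside the daylight-saving period (25 April – 12 September), so Kesium Republic is on standard time, UTC−08:30.
00:00 local + 8h30m = 08:30 UTC.

08:30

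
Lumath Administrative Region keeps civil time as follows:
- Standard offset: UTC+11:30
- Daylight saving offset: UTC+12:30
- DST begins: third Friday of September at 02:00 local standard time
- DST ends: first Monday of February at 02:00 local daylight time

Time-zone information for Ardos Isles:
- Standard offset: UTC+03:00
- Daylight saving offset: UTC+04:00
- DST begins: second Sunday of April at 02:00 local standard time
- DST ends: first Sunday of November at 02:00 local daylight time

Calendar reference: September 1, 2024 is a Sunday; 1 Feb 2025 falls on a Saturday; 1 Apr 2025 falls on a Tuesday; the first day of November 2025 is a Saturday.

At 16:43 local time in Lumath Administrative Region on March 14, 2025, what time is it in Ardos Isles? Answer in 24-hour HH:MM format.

08:13

1 September 2024 is a Sunday, so the first Friday is September 6 and the third is September 20.
1 February 2025 is a Saturday, so the first Monday is February 3.
March 14, 2025 does not fall between 20 September 2024 and 3 February 2025, so daylight saving is not in effect and Lumath Administrative Region is at UTC+11:30.
16:43 Lumath Administrative Region − 11h30m = 05:13 UTC.
1 April 2025 is a Tuesday, so the first Sunday is April 6 and the second is April 13.
1 November 2025 is a Saturday, so the first Sunday is November 2.
At the standard offset (UTC+03:00), 05:13 UTC + 3h = 08:13 Ardos Isles standard time.
The standard-time date in Ardos Isles, March 14, 2025, does not fall between 13 April and 2 November, so daylight saving is not in effect and Ardos Isles is at UTC+03:00.
05:13 UTC + 3h = 08:13 Ardos Isles.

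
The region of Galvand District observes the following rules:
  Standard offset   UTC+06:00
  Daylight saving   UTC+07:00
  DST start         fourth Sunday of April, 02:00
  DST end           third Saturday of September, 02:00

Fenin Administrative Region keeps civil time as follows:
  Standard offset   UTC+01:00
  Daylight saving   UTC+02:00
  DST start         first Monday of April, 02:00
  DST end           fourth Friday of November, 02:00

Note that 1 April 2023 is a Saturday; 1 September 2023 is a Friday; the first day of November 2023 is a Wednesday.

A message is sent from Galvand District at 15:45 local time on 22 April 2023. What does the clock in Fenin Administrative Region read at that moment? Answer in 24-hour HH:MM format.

11:45

1 April 2023 is a Saturday, so the first Sunday is April 2 and the fourth is April 23.
1 September 2023 is a Friday, so the first Saturday is September 2 and the third is September 16.
22 April 2023 does not fall between 23 April and 16 September, so daylight saving is not in effect and Galvand District is at UTC+06:00.
15:45 Galvand District − 6h = 09:45 UTC.
1 April 2023 is a Saturday, so the first Monday is April 3.
1 November 2023 is a Wednesday, so the first Friday is November 3 and the fourth is November 24.
At the standard offset (UTC+01:00), 09:45 UTC + 1h = 10:45 Fenin Administrative Region standard time.
Daylight saving runs 3 April – 24 November; the standard-time date in Fenin Administrative Region, 22 April 2023, is inside that window, so Fenin Administrative Region is at UTC+02:00.
09:45 UTC + 2h = 11:45 Fenin Administrative Region.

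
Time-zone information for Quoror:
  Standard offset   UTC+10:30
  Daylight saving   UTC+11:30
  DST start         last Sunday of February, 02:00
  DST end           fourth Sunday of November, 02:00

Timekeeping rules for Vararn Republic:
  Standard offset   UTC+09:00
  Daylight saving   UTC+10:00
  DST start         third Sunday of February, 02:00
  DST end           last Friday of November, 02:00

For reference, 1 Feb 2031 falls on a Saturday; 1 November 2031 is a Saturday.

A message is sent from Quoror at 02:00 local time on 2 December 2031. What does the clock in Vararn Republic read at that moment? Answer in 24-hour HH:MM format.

1 February 2031 is a Saturday, so Sundays fall on 2, 9, 16, 23; the last is February 23.
1 November 2031 is a Saturday, so the first Sunday is November 2 and the fourth is November 23.
Daylight saving runs 23 February – 23 November; 2 December 2031 is outside that window, so Quoror is on standard time at UTC+10:30.
02:00 Quoror − 10h30m = 15:30 UTC (rolling into the previous day, 1 December 2031).
1 February 2031 is a Saturday, so the first Sunday is February 2 and the third is February 16.
1 November 2031 is a Saturday, so Fridays fall on 7, 14, 21, 28; the last is November 28.
At the standard offset (UTC+09:00), 15:30 UTC + 9h = 00:30 Vararn Republic standard time (rolling into the next day, 2 December 2031).
The standard-time date in Vararn Republic, 2 December 2031, is outside the daylight-saving period (16 February – 28 November), so Vararn Republic is on standard time, UTC+09:00.
15:30 UTC + 9h = 00:30 Vararn Republic (rolling into the next day, 2 December 2031).

00:30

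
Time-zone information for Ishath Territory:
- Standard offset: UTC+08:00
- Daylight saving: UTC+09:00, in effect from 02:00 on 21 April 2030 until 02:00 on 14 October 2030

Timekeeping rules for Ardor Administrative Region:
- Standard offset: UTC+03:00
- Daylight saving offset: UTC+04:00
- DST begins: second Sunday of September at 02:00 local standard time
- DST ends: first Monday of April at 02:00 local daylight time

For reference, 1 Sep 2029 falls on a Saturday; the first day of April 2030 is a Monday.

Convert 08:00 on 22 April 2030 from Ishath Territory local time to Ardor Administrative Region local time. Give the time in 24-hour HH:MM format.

Daylight saving runs 21 April – 14 October; 22 April 2030 is inside that window, so Ishath Territory is at UTC+09:00.
08:00 Ishath Territory − 9h = 23:00 UTC (rolling into the previous day, 21 April 2030).
1 September 2029 is a Saturday, so the first Sunday is September 2 and the second is September 9.
1 April 2030 is a Monday, so the first Monday is April 1.
At the standard offset (UTC+03:00), 23:00 UTC + 3h = 02:00 Ardor Administrative Region standard time (rolling into the next day, 22 April 2030).
The standard-time date in Ardor Administrative Region, 22 April 2030, is outside the daylight-saving period (9 September 2029 – 1 April 2030), so Ardor Administrative Region is on standard time, UTC+03:00.
23:00 UTC + 3h = 02:00 Ardor Administrative Region (rolling into the next day, 22 April 2030).

02:00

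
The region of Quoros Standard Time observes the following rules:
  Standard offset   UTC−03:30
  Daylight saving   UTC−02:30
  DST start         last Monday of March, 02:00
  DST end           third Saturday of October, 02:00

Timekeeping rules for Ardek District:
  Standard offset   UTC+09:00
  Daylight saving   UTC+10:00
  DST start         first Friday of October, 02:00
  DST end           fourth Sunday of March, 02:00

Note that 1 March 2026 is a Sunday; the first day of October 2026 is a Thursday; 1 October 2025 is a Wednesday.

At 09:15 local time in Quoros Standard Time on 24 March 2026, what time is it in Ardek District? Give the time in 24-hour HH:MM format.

21:45

1 March 2026 is a Sunday, so Mondays fall on 2, 9, 16, 23, 30; the last is March 30.
1 October 2026 is a Thursday, so the first Saturday is October 3 and the third is October 17.
24 March 2026 is outside the daylight-saving period (30 March – 17 October), so Quoros Standard Time is on standard time, UTC−03:30.
09:15 Quoros Standard Time + 3h30m = 12:45 UTC.
1 October 2025 is a Wednesday, so the first Friday is October 3.
1 March 2026 is a Sunday, so the first Sunday is March 1 and the fourth is March 22.
At the standard offset (UTC+09:00), 12:45 UTC + 9h = 21:45 Ardek District standard time.
Daylight saving runs 3 October 2025 – 22 March 2026; the standard-time date in Ardek District, 24 March 2026, is outside that window, so Ardek District is on standard time at UTC+09:00.
12:45 UTC + 9h = 21:45 Ardek District.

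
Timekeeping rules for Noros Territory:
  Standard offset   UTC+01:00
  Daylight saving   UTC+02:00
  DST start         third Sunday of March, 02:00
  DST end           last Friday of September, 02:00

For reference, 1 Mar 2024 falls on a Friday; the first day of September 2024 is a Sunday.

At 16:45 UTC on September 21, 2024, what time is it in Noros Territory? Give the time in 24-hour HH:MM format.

1 March 2024 is a Friday, so the first Sunday is March 3 and the third is March 17.
1 September 2024 is a Sunday, so Fridays fall on 6, 13, 20, 27; the last is September 27.
At the standard offset (UTC+01:00), 16:45 UTC + 1h = 17:45 Noros Territory standard time.
The standard-time date in Noros Territory, September 21, 2024, falls between 17 March and 27 September, so daylight saving is in effect and Noros Territory is at UTC+02:00.
16:45 UTC + 2h = 18:45 local.

18:45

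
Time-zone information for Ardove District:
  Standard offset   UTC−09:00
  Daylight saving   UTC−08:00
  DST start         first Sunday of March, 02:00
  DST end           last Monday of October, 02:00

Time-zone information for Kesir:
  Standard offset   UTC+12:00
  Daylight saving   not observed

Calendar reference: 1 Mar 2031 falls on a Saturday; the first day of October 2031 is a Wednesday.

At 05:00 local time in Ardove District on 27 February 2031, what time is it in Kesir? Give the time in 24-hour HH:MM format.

1 March 2031 is a Saturday, so the first Sunday is March 2.
1 October 2031 is a Wednesday, so Mondays fall on 6, 13, 20, 27; the last is October 27.
27 February 2031 is outside the daylight-saving period (2 March – 27 October), so Ardove District is on standard time, UTC−09:00.
05:00 Ardove District + 9h = 14:00 UTC.
Kesir has no daylight saving, so its offset is UTC+12:00 year-round.
14:00 UTC + 12h = 02:00 Kesir (rolling into the next day, 28 February 2031).

02:00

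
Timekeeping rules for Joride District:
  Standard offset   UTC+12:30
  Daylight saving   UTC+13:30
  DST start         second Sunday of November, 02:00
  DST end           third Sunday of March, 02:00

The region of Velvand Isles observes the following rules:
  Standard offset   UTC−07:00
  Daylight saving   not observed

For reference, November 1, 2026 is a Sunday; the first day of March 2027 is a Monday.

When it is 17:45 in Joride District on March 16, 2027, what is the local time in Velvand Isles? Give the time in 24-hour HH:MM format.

1 November 2026 is a Sunday, so the first Sunday is November 1 and the second is November 8.
1 March 2027 is a Monday, so the first Sunday is March 7 and the third is March 21.
March 16, 2027 lies within the daylight-saving period (8 November 2026 – 21 March 2027), so Joride District is on daylight time, UTC+13:30.
17:45 Joride District − 13h30m = 04:15 UTC.
Velvand Isles stays on UTC−07:00 all year.
04:15 UTC − 7h = 21:15 Velvand Isles (rolling into the previous day, 15 March 2027).

21:15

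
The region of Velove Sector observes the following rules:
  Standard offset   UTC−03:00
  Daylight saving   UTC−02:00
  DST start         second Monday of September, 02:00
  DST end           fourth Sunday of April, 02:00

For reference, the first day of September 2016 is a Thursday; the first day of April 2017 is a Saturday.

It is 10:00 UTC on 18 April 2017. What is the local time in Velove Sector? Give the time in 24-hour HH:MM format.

1 September 2016 is a Thursday, so the first Monday is September 5 and the second is September 12.
1 April 2017 is a Saturday, so the first Sunday is April 2 and the fourth is April 23.
At the standard offset (UTC−03:00), 10:00 UTC − 3h = 07:00 Velove Sector standard time.
The standard-time date in Velove Sector, 18 April 2017, lies within the daylight-saving period (12 September 2016 – 23 April 2017), so Velove Sector is on daylight time, UTC−02:00.
10:00 UTC − 2h = 08:00 local.

08:00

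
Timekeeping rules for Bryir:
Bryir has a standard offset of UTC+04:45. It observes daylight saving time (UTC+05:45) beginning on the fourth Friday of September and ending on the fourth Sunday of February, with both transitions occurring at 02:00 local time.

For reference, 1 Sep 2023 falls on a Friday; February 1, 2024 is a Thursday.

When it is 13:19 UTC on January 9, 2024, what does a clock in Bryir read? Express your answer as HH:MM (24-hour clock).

19:04

1 September 2023 is a Friday, so the first Friday is September 1 and the fourth is September 22.
1 February 2024 is a Thursday, so the first Sunday is February 4 and the fourth is February 25.
At the standard offset (UTC+04:45), 13:19 UTC + 4h45m = 18:04 Bryir standard time.
Daylight saving runs 22 September 2023 – 25 February 2024; the standard-time date in Bryir, January 9, 2024, is inside that window, so Bryir is at UTC+05:45.
13:19 UTC + 5h45m = 19:04 local.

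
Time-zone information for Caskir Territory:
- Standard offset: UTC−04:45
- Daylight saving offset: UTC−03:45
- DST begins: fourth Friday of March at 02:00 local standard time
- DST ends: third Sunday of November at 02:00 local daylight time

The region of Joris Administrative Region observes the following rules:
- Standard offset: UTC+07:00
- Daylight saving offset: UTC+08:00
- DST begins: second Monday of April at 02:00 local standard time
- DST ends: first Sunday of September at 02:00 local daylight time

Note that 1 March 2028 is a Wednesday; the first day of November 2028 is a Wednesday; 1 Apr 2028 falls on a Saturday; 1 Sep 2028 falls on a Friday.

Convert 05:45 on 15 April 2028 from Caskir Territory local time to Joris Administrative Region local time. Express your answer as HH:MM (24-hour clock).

17:30

1 March 2028 is a Wednesday, so the first Friday is March 3 and the fourth is March 24.
1 November 2028 is a Wednesday, so the first Sunday is November 5 and the third is November 19.
Daylight saving runs 24 March – 19 November; 15 April 2028 is inside that window, so Caskir Territory is at UTC−03:45.
05:45 Caskir Territory + 3h45m = 09:30 UTC.
1 April 2028 is a Saturday, so the first Monday is April 3 and the second is April 10.
1 September 2028 is a Friday, so the first Sunday is September 3.
At the standard offset (UTC+07:00), 09:30 UTC + 7h = 16:30 Joris Administrative Region standard time.
The standard-time date in Joris Administrative Region, 15 April 2028, lies within the daylight-saving period (10 April – 3 September), so Joris Administrative Region is on daylight time, UTC+08:00.
09:30 UTC + 8h = 17:30 Joris Administrative Region.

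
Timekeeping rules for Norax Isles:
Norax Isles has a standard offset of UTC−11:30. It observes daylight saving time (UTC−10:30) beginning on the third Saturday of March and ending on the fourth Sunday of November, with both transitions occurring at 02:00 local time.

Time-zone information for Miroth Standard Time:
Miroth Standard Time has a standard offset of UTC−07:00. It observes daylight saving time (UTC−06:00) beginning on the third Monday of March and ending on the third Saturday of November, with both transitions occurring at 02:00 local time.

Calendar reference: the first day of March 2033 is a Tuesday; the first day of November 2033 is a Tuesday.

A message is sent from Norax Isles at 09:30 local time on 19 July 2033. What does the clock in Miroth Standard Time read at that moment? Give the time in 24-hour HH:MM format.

1 March 2033 is a Tuesday, so the first Saturday is March 5 and the third is March 19.
1 November 2033 is a Tuesday, so the first Sunday is November 6 and the fourth is November 27.
Daylight saving runs 19 March – 27 November; 19 July 2033 is inside that window, so Norax Isles is at UTC−10:30.
09:30 Norax Isles + 10h30m = 20:00 UTC.
1 March 2033 is a Tuesday, so the first Monday is March 7 and the third is March 21.
1 November 2033 is a Tuesday, so the first Saturday is November 5 and the third is November 19.
At the standard offset (UTC−07:00), 20:00 UTC − 7h = 13:00 Miroth Standard Time standard time.
The standard-time date in Miroth Standard Time, 19 July 2033, lies within the daylight-saving period (21 March – 19 November), so Miroth Standard Time is on daylight time, UTC−06:00.
20:00 UTC − 6h = 14:00 Miroth Standard Time.

14:00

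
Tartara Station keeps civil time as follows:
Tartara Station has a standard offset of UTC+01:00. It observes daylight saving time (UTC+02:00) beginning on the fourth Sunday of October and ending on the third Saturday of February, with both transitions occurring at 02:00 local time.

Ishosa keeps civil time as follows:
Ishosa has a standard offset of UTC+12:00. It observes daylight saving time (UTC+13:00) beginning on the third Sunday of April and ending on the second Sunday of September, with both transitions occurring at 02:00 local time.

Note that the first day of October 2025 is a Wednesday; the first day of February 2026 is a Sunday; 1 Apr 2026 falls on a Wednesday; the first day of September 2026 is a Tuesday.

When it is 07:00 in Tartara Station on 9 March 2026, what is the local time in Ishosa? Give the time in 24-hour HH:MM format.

18:00

1 October 2025 is a Wednesday, so the first Sunday is October 5 and the fourth is October 26.
1 February 2026 is a Sunday, so the first Saturday is February 7 and the third is February 21.
9 March 2026 is outside the daylight-saving period (26 October 2025 – 21 February 2026), so Tartara Station is on standard time, UTC+01:00.
07:00 Tartara Station − 1h = 06:00 UTC.
1 April 2026 is a Wednesday, so the first Sunday is April 5 and the third is April 19.
1 September 2026 is a Tuesday, so the first Sunday is September 6 and the second is September 13.
At the standard offset (UTC+12:00), 06:00 UTC + 12h = 18:00 Ishosa standard time.
The standard-time date in Ishosa, 9 March 2026, is outside the daylight-saving period (19 April – 13 September), so Ishosa is on standard time, UTC+12:00.
06:00 UTC + 12h = 18:00 Ishosa.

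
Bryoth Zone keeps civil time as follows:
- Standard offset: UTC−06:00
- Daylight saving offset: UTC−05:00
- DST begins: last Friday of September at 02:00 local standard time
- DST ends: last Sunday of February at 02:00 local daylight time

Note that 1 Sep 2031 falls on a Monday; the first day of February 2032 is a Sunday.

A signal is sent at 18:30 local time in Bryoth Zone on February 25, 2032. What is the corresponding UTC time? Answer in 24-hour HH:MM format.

1 September 2031 is a Monday, so Fridays fall on 5, 12, 19, 26; the last is September 26.
1 February 2032 is a Sunday, so Sundays fall on 1, 8, 15, 22, 29; the last is February 29.
February 25, 2032 falls between 26 September 2031 and 29 February 2032, so daylight saving is in effect and Bryoth Zone is at UTC−05:00.
18:30 local + 5h = 23:30 UTC.

23:30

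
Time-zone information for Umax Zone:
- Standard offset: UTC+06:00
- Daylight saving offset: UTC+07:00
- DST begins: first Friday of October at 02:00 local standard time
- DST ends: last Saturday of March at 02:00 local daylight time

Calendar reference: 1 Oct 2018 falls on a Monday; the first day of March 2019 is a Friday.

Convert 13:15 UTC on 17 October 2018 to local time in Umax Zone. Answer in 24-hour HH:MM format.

1 October 2018 is a Monday, so the first Friday is October 5.
1 March 2019 is a Friday, so Saturdays fall on 2, 9, 16, 23, 30; the last is March 30.
At the standard offset (UTC+06:00), 13:15 UTC + 6h = 19:15 Umax Zone standard time.
The standard-time date in Umax Zone, 17 October 2018, lies within the daylight-saving period (5 October 2018 – 30 March 2019), so Umax Zone is on daylight time, UTC+07:00.
13:15 UTC + 7h = 20:15 local.

20:15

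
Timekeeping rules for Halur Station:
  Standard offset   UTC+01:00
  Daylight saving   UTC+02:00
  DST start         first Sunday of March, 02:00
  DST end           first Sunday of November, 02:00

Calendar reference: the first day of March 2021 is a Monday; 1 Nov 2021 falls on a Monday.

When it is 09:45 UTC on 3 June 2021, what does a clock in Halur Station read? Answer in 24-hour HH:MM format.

1 March 2021 is a Monday, so the first Sunday is March 7.
1 November 2021 is a Monday, so the first Sunday is November 7.
At the standard offset (UTC+01:00), 09:45 UTC + 1h = 10:45 Halur Station standard time.
The standard-time date in Halur Station, 3 June 2021, lies within the daylight-saving period (7 March – 7 November), so Halur Station is on daylight time, UTC+02:00.
09:45 UTC + 2h = 11:45 local.

11:45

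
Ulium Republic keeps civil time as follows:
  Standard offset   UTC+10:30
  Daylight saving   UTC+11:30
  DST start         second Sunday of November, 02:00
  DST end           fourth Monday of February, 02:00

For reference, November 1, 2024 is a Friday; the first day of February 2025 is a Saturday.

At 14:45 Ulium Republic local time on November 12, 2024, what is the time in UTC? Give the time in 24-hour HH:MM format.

03:15

1 November 2024 is a Friday, so the first Sunday is November 3 and the second is November 10.
1 February 2025 is a Saturday, so the first Monday is February 3 and the fourth is February 24.
November 12, 2024 lies within the daylight-saving period (10 November 2024 – 24 February 2025), so Ulium Republic is on daylight time, UTC+11:30.
14:45 local − 11h30m = 03:15 UTC.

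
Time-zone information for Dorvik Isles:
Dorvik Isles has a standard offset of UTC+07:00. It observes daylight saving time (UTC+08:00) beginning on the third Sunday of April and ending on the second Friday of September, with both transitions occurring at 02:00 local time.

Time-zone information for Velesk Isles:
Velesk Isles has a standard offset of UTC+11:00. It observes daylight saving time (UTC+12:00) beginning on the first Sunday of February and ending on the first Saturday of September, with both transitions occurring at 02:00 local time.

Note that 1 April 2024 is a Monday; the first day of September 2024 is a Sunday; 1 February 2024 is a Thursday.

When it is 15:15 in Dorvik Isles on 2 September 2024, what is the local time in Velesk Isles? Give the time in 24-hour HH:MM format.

1 April 2024 is a Monday, so the first Sunday is April 7 and the third is April 21.
1 September 2024 is a Sunday, so the first Friday is September 6 and the second is September 13.
2 September 2024 lies within the daylight-saving period (21 April – 13 September), so Dorvik Isles is on daylight time, UTC+08:00.
15:15 Dorvik Isles − 8h = 07:15 UTC.
1 February 2024 is a Thursday, so the first Sunday is February 4.
1 September 2024 is a Sunday, so the first Saturday is September 7.
At the standard offset (UTC+11:00), 07:15 UTC + 11h = 18:15 Velesk Isles standard time.
The standard-time date in Velesk Isles, 2 September 2024, falls between 4 February and 7 September, so daylight saving is in effect and Velesk Isles is at UTC+12:00.
07:15 UTC + 12h = 19:15 Velesk Isles.

19:15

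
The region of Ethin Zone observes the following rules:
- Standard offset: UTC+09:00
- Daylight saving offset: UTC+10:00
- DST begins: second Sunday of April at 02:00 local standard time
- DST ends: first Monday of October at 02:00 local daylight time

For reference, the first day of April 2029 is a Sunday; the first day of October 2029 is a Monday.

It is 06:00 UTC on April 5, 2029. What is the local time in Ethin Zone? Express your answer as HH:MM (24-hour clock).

15:00

1 April 2029 is a Sunday, so the first Sunday is April 1 and the second is April 8.
1 October 2029 is a Monday, so the first Monday is October 1.
At the standard offset (UTC+09:00), 06:00 UTC + 9h = 15:00 Ethin Zone standard time.
The standard-time date in Ethin Zone, April 5, 2029, is outside the daylight-saving period (8 April – 1 October), so Ethin Zone is on standard time, UTC+09:00.
06:00 UTC + 9h = 15:00 local.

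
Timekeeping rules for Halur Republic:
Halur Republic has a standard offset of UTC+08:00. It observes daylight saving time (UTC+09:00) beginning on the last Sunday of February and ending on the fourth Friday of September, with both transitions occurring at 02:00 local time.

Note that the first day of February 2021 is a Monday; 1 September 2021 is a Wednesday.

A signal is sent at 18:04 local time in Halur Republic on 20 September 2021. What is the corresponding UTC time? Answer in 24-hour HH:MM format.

1 February 2021 is a Monday, so Sundays fall on 7, 14, 21, 28; the last is February 28.
1 September 2021 is a Wednesday, so the first Friday is September 3 and the fourth is September 24.
20 September 2021 lies within the daylight-saving period (28 February – 24 September), so Halur Republic is on daylight time, UTC+09:00.
18:04 local − 9h = 09:04 UTC.

09:04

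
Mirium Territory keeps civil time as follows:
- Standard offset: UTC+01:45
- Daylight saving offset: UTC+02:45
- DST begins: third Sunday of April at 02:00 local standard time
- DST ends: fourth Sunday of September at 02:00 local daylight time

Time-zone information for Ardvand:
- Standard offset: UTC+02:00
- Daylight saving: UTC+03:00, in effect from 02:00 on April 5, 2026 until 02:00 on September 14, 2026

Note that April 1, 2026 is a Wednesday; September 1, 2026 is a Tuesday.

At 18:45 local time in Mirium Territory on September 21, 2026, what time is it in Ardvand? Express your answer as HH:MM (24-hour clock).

18:00

1 April 2026 is a Wednesday, so the first Sunday is April 5 and the third is April 19.
1 September 2026 is a Tuesday, so the first Sunday is September 6 and the fourth is September 27.
September 21, 2026 falls between 19 April and 27 September, so daylight saving is in effect and Mirium Territory is at UTC+02:45.
18:45 Mirium Territory − 2h45m = 16:00 UTC.
At the standard offset (UTC+02:00), 16:00 UTC + 2h = 18:00 Ardvand standard time.
Daylight saving runs 5 April – 14 September; the standard-time date in Ardvand, September 21, 2026, is outside that window, so Ardvand is on standard time at UTC+02:00.
16:00 UTC + 2h = 18:00 Ardvand.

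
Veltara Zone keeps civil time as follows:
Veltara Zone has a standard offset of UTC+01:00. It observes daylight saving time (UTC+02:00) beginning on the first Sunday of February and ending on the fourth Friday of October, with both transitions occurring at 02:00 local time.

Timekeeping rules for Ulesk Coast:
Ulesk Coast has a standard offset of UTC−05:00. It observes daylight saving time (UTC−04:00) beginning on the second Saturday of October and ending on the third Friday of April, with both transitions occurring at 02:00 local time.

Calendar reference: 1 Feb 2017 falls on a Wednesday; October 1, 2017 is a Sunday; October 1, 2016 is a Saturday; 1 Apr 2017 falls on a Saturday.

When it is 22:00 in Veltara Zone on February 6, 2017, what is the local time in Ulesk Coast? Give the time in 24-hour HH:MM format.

1 February 2017 is a Wednesday, so the first Sunday is February 5.
1 October 2017 is a Sunday, so the first Friday is October 6 and the fourth is October 27.
Daylight saving runs 5 February – 27 October; February 6, 2017 is inside that window, so Veltara Zone is at UTC+02:00.
22:00 Veltara Zone − 2h = 20:00 UTC.
1 October 2016 is a Saturday, so the first Saturday is October 1 and the second is October 8.
1 April 2017 is a Saturday, so the first Friday is April 7 and the third is April 21.
At the standard offset (UTC−05:00), 20:00 UTC − 5h = 15:00 Ulesk Coast standard time.
The standard-time date in Ulesk Coast, February 6, 2017, falls between 8 October 2016 and 21 April 2017, so daylight saving is in effect and Ulesk Coast is at UTC−04:00.
20:00 UTC − 4h = 16:00 Ulesk Coast.

16:00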